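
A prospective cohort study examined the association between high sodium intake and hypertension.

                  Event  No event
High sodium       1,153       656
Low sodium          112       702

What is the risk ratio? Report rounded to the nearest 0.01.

4.63

Cells: a = 1153, b = 656, c = 112, d = 702.
Risk in exposed = 1153/1809 = 0.63737; risk in unexposed = 112/814 = 0.13759.
RR = 0.63737 / 0.13759 = 4.63230
The risk among the exposed is 4.63 times that among the unexposed.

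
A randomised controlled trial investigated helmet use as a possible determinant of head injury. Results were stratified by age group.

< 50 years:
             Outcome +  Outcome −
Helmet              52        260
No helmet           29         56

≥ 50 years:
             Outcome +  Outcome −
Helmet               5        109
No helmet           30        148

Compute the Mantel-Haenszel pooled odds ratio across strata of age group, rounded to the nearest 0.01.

OR_MH = Σ(aᵢdᵢ/nᵢ) / Σ(bᵢcᵢ/nᵢ), where nᵢ is the stratum total.
Stratum 1 (< 50 years): n = 397; a·d/n = 52·56/397 = 7.3350; b·c/n = 260·29/397 = 18.9924
Stratum 2 (≥ 50 years): n = 292; a·d/n = 5·148/292 = 2.5342; b·c/n = 109·30/292 = 11.1986
OR_MH = (7.3350 + 2.5342) / (18.9924 + 11.1986) = 9.8693 / 30.1911 = 0.32689

0.33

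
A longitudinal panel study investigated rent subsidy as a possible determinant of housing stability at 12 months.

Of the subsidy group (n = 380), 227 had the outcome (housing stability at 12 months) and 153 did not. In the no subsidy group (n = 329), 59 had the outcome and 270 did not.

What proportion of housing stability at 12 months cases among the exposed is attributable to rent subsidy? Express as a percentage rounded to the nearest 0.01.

From the description: a = 227, b = 153, c = 59, d = 270.
Risk in exposed = 227/380 = 0.59737; risk in unexposed = 59/329 = 0.17933.
RR = 0.59737/0.17933 = 3.33109
AR% = (RR − 1)/RR × 100 = (3.33109 − 1)/3.33109 × 100 = 69.9798%

69.98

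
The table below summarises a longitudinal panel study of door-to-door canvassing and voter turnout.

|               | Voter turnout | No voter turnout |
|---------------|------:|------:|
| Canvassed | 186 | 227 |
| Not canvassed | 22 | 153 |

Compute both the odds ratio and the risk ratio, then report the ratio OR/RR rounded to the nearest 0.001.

1.591

Cells: a = 186, b = 227, c = 22, d = 153.
OR = (186·153)/(227·22) = 28458/4994 = 5.69844
Risk in exposed = 186/413 = 0.45036; risk in unexposed = 22/175 = 0.12571; RR = 3.58243
OR/RR = 5.69844 / 3.58243 = 1.59066
The outcome is not rare, so the OR lies further from 1 than the RR.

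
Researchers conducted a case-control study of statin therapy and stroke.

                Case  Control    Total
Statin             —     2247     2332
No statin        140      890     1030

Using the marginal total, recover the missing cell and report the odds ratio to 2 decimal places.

0.24

The missing cell is in the exposed row: 2332 − 2247 = 85.
So a = 85, b = 2247, c = 140, d = 890.
OR = (a·d)/(b·c) = (85 × 890) / (2247 × 140) = 75650 / 314580 = 0.24048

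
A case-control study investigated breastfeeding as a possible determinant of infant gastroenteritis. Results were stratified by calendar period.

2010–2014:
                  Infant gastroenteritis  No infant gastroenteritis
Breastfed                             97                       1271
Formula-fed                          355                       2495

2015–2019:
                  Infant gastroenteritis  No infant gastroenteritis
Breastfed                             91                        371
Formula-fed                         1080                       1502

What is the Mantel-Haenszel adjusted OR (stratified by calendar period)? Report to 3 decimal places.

0.429

OR_MH = Σ(aᵢdᵢ/nᵢ) / Σ(bᵢcᵢ/nᵢ), where nᵢ is the stratum total.
Stratum 1 (2010–2014): n = 4218; a·d/n = 97·2495/4218 = 57.3767; b·c/n = 1271·355/4218 = 106.9713
Stratum 2 (2015–2019): n = 3044; a·d/n = 91·1502/3044 = 44.9021; b·c/n = 371·1080/3044 = 131.6294
OR_MH = (57.3767 + 44.9021) / (106.9713 + 131.6294) = 102.2788 / 238.6007 = 0.42866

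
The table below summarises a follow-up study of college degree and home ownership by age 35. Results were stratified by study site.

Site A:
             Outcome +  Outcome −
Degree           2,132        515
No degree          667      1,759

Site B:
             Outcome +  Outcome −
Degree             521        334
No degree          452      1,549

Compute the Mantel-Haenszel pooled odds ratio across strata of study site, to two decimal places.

8.47

OR_MH = Σ(aᵢdᵢ/nᵢ) / Σ(bᵢcᵢ/nᵢ), where nᵢ is the stratum total.
Stratum 1 (Site A): n = 5073; a·d/n = 2132·1759/5073 = 739.2446; b·c/n = 515·667/5073 = 67.7124
Stratum 2 (Site B): n = 2856; a·d/n = 521·1549/2856 = 282.5732; b·c/n = 334·452/2856 = 52.8599
OR_MH = (739.2446 + 282.5732) / (67.7124 + 52.8599) = 1021.8178 / 120.5723 = 8.47473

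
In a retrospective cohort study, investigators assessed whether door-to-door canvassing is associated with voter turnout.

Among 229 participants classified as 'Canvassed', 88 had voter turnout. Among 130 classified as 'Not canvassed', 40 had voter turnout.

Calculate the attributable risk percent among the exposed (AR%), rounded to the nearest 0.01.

From the description: a = 88, b = 141, c = 40, d = 90.
Risk in exposed = 88/229 = 0.38428; risk in unexposed = 40/130 = 0.30769.
RR = 0.38428/0.30769 = 1.24891
AR% = (RR − 1)/RR × 100 = (1.24891 − 1)/1.24891 × 100 = 19.9301%

19.93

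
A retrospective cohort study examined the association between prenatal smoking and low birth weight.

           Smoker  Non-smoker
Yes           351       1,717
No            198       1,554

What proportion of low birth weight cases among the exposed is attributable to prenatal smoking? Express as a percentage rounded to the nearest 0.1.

17.9

Reading the table with exposure as columns: a = 351 (Smoker, case), b = 198 (Smoker, non-case), c = 1717 (Non-smoker, case), d = 1554.
Risk in exposed = 351/549 = 0.63934; risk in unexposed = 1717/3271 = 0.52492.
RR = 0.63934/0.52492 = 1.21799
AR% = (RR − 1)/RR × 100 = (1.21799 − 1)/1.21799 × 100 = 17.8978%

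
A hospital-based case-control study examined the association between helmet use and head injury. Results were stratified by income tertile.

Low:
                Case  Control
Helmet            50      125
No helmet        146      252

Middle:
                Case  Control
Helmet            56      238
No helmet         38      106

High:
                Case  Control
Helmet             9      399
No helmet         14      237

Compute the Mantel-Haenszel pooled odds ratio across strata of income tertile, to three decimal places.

OR_MH = Σ(aᵢdᵢ/nᵢ) / Σ(bᵢcᵢ/nᵢ), where nᵢ is the stratum total.
Stratum 1 (Low): n = 573; a·d/n = 50·252/573 = 21.9895; b·c/n = 125·146/573 = 31.8499
Stratum 2 (Middle): n = 438; a·d/n = 56·106/438 = 13.5525; b·c/n = 238·38/438 = 20.6484
Stratum 3 (High): n = 659; a·d/n = 9·237/659 = 3.2367; b·c/n = 399·14/659 = 8.4765
OR_MH = (21.9895 + 13.5525 + 3.2367) / (31.8499 + 20.6484 + 8.4765) = 38.7788 / 60.9748 = 0.63598

0.636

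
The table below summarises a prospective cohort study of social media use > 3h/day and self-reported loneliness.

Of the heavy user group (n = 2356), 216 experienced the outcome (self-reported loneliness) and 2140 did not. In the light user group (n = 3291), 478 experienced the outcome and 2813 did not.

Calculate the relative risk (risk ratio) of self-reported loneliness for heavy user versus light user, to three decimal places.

From the description: a = 216, b = 2140, c = 478, d = 2813.
Risk in exposed = 216/2356 = 0.09168; risk in unexposed = 478/3291 = 0.14524.
RR = 0.09168 / 0.14524 = 0.63122
The risk is 37% lower among the exposed than among the unexposed.

0.631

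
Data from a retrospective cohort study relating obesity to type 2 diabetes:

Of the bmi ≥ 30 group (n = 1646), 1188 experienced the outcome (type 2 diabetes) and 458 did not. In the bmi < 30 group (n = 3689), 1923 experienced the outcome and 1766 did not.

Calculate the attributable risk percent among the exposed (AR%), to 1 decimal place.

From the description: a = 1188, b = 458, c = 1923, d = 1766.
Risk in exposed = 1188/1646 = 0.72175; risk in unexposed = 1923/3689 = 0.52128.
RR = 0.72175/0.52128 = 1.38457
AR% = (RR − 1)/RR × 100 = (1.38457 − 1)/1.38457 × 100 = 27.7756%

27.8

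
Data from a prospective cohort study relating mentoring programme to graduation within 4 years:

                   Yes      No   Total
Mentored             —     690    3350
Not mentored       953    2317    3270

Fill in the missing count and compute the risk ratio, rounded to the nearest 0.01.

The missing cell is in the exposed row: 3350 − 690 = 2660.
So a = 2660, b = 690, c = 953, d = 2317.
RR = [a/(a+b)] / [c/(c+d)] = (2660/3350) / (953/3270) = 0.79403/0.29144 = 2.72453

2.72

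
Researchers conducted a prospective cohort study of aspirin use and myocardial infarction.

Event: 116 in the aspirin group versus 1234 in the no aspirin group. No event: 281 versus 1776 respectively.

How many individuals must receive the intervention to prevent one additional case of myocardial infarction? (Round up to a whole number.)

Risk in treated group = 116/397 = 0.29219; risk in control = 1234/3010 = 0.40997.
Absolute risk reduction = 0.40997 − 0.29219 = 0.11778
NNT = 1 / ARR = 1 / 0.11778 = 8.491 → round up → 9

9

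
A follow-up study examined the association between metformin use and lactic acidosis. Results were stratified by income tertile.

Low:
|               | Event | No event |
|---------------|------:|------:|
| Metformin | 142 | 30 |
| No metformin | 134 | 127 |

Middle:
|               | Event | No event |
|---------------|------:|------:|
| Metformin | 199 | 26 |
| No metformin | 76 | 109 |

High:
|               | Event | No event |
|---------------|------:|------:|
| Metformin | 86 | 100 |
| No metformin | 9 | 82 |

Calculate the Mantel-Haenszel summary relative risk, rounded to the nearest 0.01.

2.02

RR_MH = Σ(aᵢ·n₀ᵢ/nᵢ) / Σ(cᵢ·n₁ᵢ/nᵢ), with n₁ᵢ = aᵢ+bᵢ (exposed), n₀ᵢ = cᵢ+dᵢ (unexposed), nᵢ = n₁ᵢ+n₀ᵢ.
Stratum 1 (Low): n₁ = 172, n₀ = 261, n = 433; a·n₀/n = 142·261/433 = 85.5935; c·n₁/n = 134·172/433 = 53.2286
Stratum 2 (Middle): n₁ = 225, n₀ = 185, n = 410; a·n₀/n = 199·185/410 = 89.7927; c·n₁/n = 76·225/410 = 41.7073
Stratum 3 (High): n₁ = 186, n₀ = 91, n = 277; a·n₀/n = 86·91/277 = 28.2527; c·n₁/n = 9·186/277 = 6.0433
RR_MH = (85.5935 + 89.7927 + 28.2527) / (53.2286 + 41.7073 + 6.0433) = 203.6389 / 100.9793 = 2.01664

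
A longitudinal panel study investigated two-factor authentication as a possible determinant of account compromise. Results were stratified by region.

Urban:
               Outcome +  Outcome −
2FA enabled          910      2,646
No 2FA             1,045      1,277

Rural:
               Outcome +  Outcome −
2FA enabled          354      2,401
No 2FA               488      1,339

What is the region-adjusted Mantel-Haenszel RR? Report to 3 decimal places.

RR_MH = Σ(aᵢ·n₀ᵢ/nᵢ) / Σ(cᵢ·n₁ᵢ/nᵢ), with n₁ᵢ = aᵢ+bᵢ (exposed), n₀ᵢ = cᵢ+dᵢ (unexposed), nᵢ = n₁ᵢ+n₀ᵢ.
Stratum 1 (Urban): n₁ = 3556, n₀ = 2322, n = 5878; a·n₀/n = 910·2322/5878 = 359.4794; c·n₁/n = 1045·3556/5878 = 632.1912
Stratum 2 (Rural): n₁ = 2755, n₀ = 1827, n = 4582; a·n₀/n = 354·1827/4582 = 141.1519; c·n₁/n = 488·2755/4582 = 293.4177
RR_MH = (359.4794 + 141.1519) / (632.1912 + 293.4177) = 500.6313 / 925.6089 = 0.54087

0.541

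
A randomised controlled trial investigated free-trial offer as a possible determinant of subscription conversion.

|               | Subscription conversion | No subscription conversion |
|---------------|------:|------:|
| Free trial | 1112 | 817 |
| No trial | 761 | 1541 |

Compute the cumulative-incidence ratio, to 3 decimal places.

Cells: a = 1112, b = 817, c = 761, d = 1541.
Risk in exposed = 1112/1929 = 0.57646; risk in unexposed = 761/2302 = 0.33058.
RR = 0.57646 / 0.33058 = 1.74379
The risk among the exposed is 1.74 times that among the unexposed.

1.744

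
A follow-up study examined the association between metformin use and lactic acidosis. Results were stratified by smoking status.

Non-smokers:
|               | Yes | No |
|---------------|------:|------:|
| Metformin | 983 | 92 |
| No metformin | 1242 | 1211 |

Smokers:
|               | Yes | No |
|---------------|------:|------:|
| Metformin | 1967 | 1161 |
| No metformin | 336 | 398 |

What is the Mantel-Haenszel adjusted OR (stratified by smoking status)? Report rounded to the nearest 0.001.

OR_MH = Σ(aᵢdᵢ/nᵢ) / Σ(bᵢcᵢ/nᵢ), where nᵢ is the stratum total.
Stratum 1 (Non-smokers): n = 3528; a·d/n = 983·1211/3528 = 337.4187; b·c/n = 92·1242/3528 = 32.3878
Stratum 2 (Smokers): n = 3862; a·d/n = 1967·398/3862 = 202.7100; b·c/n = 1161·336/3862 = 101.0088
OR_MH = (337.4187 + 202.7100) / (32.3878 + 101.0088) = 540.1286 / 133.3966 = 4.04904

4.049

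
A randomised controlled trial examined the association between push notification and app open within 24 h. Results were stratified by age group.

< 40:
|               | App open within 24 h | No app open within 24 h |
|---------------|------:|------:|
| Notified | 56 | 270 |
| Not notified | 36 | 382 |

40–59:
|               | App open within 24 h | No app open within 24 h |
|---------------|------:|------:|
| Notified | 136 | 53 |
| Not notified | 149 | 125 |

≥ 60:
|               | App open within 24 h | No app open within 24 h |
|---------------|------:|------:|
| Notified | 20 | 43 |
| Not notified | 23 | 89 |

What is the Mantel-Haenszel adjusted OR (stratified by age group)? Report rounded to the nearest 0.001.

OR_MH = Σ(aᵢdᵢ/nᵢ) / Σ(bᵢcᵢ/nᵢ), where nᵢ is the stratum total.
Stratum 1 (< 40): n = 744; a·d/n = 56·382/744 = 28.7527; b·c/n = 270·36/744 = 13.0645
Stratum 2 (40–59): n = 463; a·d/n = 136·125/463 = 36.7171; b·c/n = 53·149/463 = 17.0562
Stratum 3 (≥ 60): n = 175; a·d/n = 20·89/175 = 10.1714; b·c/n = 43·23/175 = 5.6514
OR_MH = (28.7527 + 36.7171 + 10.1714) / (13.0645 + 17.0562 + 5.6514) = 75.6412 / 35.7721 = 2.11453

2.115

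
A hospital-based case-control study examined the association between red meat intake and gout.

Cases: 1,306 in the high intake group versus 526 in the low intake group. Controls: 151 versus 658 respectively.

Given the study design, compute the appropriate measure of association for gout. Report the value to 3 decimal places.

10.819

From the description: a = 1306, b = 151, c = 526, d = 658.
This is a hospital-based case-control study: participants were sampled on outcome status, so risks in the source population cannot be estimated directly — relative risk is not valid here. The odds ratio is the appropriate measure.
OR = (a·d)/(b·c) = (1306 × 658) / (151 × 526) = 859348 / 79426 = 10.81948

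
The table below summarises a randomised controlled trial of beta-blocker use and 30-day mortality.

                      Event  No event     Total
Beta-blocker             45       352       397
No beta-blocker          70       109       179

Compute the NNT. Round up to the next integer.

Risk in treated group = 45/397 = 0.11335; risk in control = 70/179 = 0.39106.
Absolute risk reduction = 0.39106 − 0.11335 = 0.27771
NNT = 1 / ARR = 1 / 0.27771 = 3.601 → round up → 4

4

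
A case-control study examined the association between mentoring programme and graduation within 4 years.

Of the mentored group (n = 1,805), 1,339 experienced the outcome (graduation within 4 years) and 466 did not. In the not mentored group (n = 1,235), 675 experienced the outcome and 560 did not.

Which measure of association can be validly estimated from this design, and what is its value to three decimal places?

From the description: a = 1339, b = 466, c = 675, d = 560.
This is a case-control study: participants were sampled on outcome status, so risks in the source population cannot be estimated directly — relative risk is not valid here. The odds ratio is the appropriate measure.
OR = (a·d)/(b·c) = (1339 × 560) / (466 × 675) = 749840 / 314550 = 2.38385

2.384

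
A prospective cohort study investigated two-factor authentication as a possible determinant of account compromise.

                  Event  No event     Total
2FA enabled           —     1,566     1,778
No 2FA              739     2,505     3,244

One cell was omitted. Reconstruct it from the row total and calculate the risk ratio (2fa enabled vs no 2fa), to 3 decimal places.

0.523

The missing cell is in the exposed row: 1778 − 1566 = 212.
So a = 212, b = 1566, c = 739, d = 2505.
RR = [a/(a+b)] / [c/(c+d)] = (212/1778) / (739/3244) = 0.11924/0.22781 = 0.52341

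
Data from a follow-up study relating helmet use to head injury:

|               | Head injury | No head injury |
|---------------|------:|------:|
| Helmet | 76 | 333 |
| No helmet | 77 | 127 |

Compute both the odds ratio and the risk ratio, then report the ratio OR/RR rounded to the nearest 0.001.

0.765

Cells: a = 76, b = 333, c = 77, d = 127.
OR = (76·127)/(333·77) = 9652/25641 = 0.37643
Risk in exposed = 76/409 = 0.18582; risk in unexposed = 77/204 = 0.37745; RR = 0.49230
OR/RR = 0.37643 / 0.49230 = 0.76463
The outcome is not rare, so the OR lies further from 1 than the RR.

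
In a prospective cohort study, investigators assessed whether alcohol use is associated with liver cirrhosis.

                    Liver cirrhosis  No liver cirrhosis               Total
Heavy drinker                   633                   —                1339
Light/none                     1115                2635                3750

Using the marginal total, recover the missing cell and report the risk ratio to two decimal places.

1.59

The missing cell is in the exposed row: 1339 − 633 = 706.
So a = 633, b = 706, c = 1115, d = 2635.
RR = [a/(a+b)] / [c/(c+d)] = (633/1339) / (1115/3750) = 0.47274/0.29733 = 1.58994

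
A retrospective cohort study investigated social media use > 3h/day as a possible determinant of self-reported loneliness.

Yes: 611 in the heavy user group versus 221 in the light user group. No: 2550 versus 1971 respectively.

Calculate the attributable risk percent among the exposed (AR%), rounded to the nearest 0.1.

47.8

From the description: a = 611, b = 2550, c = 221, d = 1971.
Risk in exposed = 611/3161 = 0.19329; risk in unexposed = 221/2192 = 0.10082.
RR = 0.19329/0.10082 = 1.91719
AR% = (RR − 1)/RR × 100 = (1.91719 − 1)/1.91719 × 100 = 47.8403%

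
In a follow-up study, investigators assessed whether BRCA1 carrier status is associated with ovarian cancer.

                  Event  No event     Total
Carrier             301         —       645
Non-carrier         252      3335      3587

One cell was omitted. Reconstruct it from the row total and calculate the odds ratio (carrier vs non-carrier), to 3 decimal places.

11.580

The missing cell is in the exposed row: 645 − 301 = 344.
So a = 301, b = 344, c = 252, d = 3335.
OR = (a·d)/(b·c) = (301 × 3335) / (344 × 252) = 1003835 / 86688 = 11.57986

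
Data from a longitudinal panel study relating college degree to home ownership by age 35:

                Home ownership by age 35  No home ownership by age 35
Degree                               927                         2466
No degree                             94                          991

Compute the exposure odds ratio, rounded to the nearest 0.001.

3.963

Cells: a = 927, b = 2466, c = 94, d = 991.
OR = (a·d)/(b·c) = (927 × 991) / (2466 × 94) = 918657 / 231804 = 3.96308
The odds of home ownership by age 35 are about 3.96 times as high in the degree group.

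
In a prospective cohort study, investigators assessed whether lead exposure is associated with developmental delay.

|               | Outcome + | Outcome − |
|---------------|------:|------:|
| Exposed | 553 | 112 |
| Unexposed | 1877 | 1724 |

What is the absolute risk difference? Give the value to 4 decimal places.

Cells: a = 553, b = 112, c = 1877, d = 1724.
Risk in exposed = 553/665 = 0.831579; risk in unexposed = 1877/3601 = 0.521244.
Risk difference = 0.831579 − 0.521244 = 0.310335

0.3103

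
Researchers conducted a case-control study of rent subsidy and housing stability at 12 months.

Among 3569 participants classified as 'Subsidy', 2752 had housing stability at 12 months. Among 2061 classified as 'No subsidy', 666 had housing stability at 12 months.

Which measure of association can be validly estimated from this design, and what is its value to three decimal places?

7.055

From the description: a = 2752, b = 817, c = 666, d = 1395.
This is a case-control study: participants were sampled on outcome status, so risks in the source population cannot be estimated directly — relative risk is not valid here. The odds ratio is the appropriate measure.
OR = (a·d)/(b·c) = (2752 × 1395) / (817 × 666) = 3839040 / 544122 = 7.05548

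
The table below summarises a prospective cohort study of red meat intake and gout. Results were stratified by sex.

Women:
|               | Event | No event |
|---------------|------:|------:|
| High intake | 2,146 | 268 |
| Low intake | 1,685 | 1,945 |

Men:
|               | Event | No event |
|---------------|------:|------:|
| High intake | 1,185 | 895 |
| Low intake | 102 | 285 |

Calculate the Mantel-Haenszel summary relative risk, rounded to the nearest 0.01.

1.94

RR_MH = Σ(aᵢ·n₀ᵢ/nᵢ) / Σ(cᵢ·n₁ᵢ/nᵢ), with n₁ᵢ = aᵢ+bᵢ (exposed), n₀ᵢ = cᵢ+dᵢ (unexposed), nᵢ = n₁ᵢ+n₀ᵢ.
Stratum 1 (Women): n₁ = 2414, n₀ = 3630, n = 6044; a·n₀/n = 2146·3630/6044 = 1288.8782; c·n₁/n = 1685·2414/6044 = 672.9964
Stratum 2 (Men): n₁ = 2080, n₀ = 387, n = 2467; a·n₀/n = 1185·387/2467 = 185.8918; c·n₁/n = 102·2080/2467 = 85.9992
RR_MH = (1288.8782 + 185.8918) / (672.9964 + 85.9992) = 1474.7700 / 758.9955 = 1.94305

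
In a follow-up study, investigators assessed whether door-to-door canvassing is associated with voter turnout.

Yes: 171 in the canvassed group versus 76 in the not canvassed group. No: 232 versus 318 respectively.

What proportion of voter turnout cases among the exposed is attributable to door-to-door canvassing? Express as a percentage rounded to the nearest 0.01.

54.54

From the description: a = 171, b = 232, c = 76, d = 318.
Risk in exposed = 171/403 = 0.42432; risk in unexposed = 76/394 = 0.19289.
RR = 0.42432/0.19289 = 2.19975
AR% = (RR − 1)/RR × 100 = (2.19975 − 1)/2.19975 × 100 = 54.5403%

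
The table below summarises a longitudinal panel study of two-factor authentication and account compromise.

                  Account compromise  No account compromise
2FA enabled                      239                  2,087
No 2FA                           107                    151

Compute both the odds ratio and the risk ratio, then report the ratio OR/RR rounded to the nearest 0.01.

0.65

Cells: a = 239, b = 2087, c = 107, d = 151.
OR = (239·151)/(2087·107) = 36089/223309 = 0.16161
Risk in exposed = 239/2326 = 0.10275; risk in unexposed = 107/258 = 0.41473; RR = 0.24776
OR/RR = 0.16161 / 0.24776 = 0.65230
The outcome is not rare, so the OR lies further from 1 than the RR.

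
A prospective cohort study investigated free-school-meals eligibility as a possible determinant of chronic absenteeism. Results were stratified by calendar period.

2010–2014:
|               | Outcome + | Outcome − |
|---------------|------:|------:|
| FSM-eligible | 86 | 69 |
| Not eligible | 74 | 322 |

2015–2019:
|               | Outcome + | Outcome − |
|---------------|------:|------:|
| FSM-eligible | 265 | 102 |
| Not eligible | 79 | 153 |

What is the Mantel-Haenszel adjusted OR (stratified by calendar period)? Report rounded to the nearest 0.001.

5.191

OR_MH = Σ(aᵢdᵢ/nᵢ) / Σ(bᵢcᵢ/nᵢ), where nᵢ is the stratum total.
Stratum 1 (2010–2014): n = 551; a·d/n = 86·322/551 = 50.2577; b·c/n = 69·74/551 = 9.2668
Stratum 2 (2015–2019): n = 599; a·d/n = 265·153/599 = 67.6878; b·c/n = 102·79/599 = 13.4524
OR_MH = (50.2577 + 67.6878) / (9.2668 + 13.4524) = 117.9455 / 22.7192 = 5.19145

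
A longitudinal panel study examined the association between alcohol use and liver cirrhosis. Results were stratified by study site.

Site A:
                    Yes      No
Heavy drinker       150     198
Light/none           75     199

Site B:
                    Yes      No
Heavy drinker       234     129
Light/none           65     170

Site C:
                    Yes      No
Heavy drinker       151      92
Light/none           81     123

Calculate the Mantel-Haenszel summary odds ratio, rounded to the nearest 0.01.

2.86

OR_MH = Σ(aᵢdᵢ/nᵢ) / Σ(bᵢcᵢ/nᵢ), where nᵢ is the stratum total.
Stratum 1 (Site A): n = 622; a·d/n = 150·199/622 = 47.9904; b·c/n = 198·75/622 = 23.8746
Stratum 2 (Site B): n = 598; a·d/n = 234·170/598 = 66.5217; b·c/n = 129·65/598 = 14.0217
Stratum 3 (Site C): n = 447; a·d/n = 151·123/447 = 41.5503; b·c/n = 92·81/447 = 16.6711
OR_MH = (47.9904 + 66.5217 + 41.5503) / (23.8746 + 14.0217 + 16.6711) = 156.0624 / 54.5675 = 2.85999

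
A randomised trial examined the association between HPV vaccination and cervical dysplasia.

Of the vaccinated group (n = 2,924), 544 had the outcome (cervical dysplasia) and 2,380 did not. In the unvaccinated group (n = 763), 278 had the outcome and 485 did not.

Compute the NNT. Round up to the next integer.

6

Risk in treated group = 544/2924 = 0.18605; risk in control = 278/763 = 0.36435.
Absolute risk reduction = 0.36435 − 0.18605 = 0.17830
NNT = 1 / ARR = 1 / 0.17830 = 5.608 → round up → 6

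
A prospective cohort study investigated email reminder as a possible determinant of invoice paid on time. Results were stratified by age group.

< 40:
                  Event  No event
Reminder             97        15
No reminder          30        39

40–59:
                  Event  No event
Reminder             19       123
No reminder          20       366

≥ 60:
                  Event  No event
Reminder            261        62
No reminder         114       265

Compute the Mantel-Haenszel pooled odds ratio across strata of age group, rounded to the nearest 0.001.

7.703

OR_MH = Σ(aᵢdᵢ/nᵢ) / Σ(bᵢcᵢ/nᵢ), where nᵢ is the stratum total.
Stratum 1 (< 40): n = 181; a·d/n = 97·39/181 = 20.9006; b·c/n = 15·30/181 = 2.4862
Stratum 2 (40–59): n = 528; a·d/n = 19·366/528 = 13.1705; b·c/n = 123·20/528 = 4.6591
Stratum 3 (≥ 60): n = 702; a·d/n = 261·265/702 = 98.5256; b·c/n = 62·114/702 = 10.0684
OR_MH = (20.9006 + 13.1705 + 98.5256) / (2.4862 + 4.6591 + 10.0684) = 132.5966 / 17.2137 = 7.70299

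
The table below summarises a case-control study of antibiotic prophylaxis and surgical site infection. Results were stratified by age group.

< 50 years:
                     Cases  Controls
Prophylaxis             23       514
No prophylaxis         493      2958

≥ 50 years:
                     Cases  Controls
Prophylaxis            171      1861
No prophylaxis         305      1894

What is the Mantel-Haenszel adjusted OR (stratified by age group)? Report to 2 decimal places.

OR_MH = Σ(aᵢdᵢ/nᵢ) / Σ(bᵢcᵢ/nᵢ), where nᵢ is the stratum total.
Stratum 1 (< 50 years): n = 3988; a·d/n = 23·2958/3988 = 17.0597; b·c/n = 514·493/3988 = 63.5411
Stratum 2 (≥ 50 years): n = 4231; a·d/n = 171·1894/4231 = 76.5479; b·c/n = 1861·305/4231 = 134.1539
OR_MH = (17.0597 + 76.5479) / (63.5411 + 134.1539) = 93.6075 / 197.6950 = 0.47349

0.47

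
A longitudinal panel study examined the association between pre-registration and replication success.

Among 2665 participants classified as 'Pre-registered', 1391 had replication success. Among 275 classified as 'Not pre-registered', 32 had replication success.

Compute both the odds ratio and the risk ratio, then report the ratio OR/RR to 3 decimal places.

From the description: a = 1391, b = 1274, c = 32, d = 243.
OR = (1391·243)/(1274·32) = 338013/40768 = 8.29114
Risk in exposed = 1391/2665 = 0.52195; risk in unexposed = 32/275 = 0.11636; RR = 4.48552
OR/RR = 8.29114 / 4.48552 = 1.84842
The outcome is not rare, so the OR lies further from 1 than the RR.

1.848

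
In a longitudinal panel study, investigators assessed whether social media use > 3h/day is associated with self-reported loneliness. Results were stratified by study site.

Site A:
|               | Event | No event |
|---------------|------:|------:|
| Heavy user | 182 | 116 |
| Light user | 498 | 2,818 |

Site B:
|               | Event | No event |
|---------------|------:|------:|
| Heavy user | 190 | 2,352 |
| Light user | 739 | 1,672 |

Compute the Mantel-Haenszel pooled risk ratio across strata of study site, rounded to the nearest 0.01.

0.62

RR_MH = Σ(aᵢ·n₀ᵢ/nᵢ) / Σ(cᵢ·n₁ᵢ/nᵢ), with n₁ᵢ = aᵢ+bᵢ (exposed), n₀ᵢ = cᵢ+dᵢ (unexposed), nᵢ = n₁ᵢ+n₀ᵢ.
Stratum 1 (Site A): n₁ = 298, n₀ = 3316, n = 3614; a·n₀/n = 182·3316/3614 = 166.9928; c·n₁/n = 498·298/3614 = 41.0636
Stratum 2 (Site B): n₁ = 2542, n₀ = 2411, n = 4953; a·n₀/n = 190·2411/4953 = 92.4874; c·n₁/n = 739·2542/4953 = 379.2728
RR_MH = (166.9928 + 92.4874) / (41.0636 + 379.2728) = 259.4802 / 420.3364 = 0.61732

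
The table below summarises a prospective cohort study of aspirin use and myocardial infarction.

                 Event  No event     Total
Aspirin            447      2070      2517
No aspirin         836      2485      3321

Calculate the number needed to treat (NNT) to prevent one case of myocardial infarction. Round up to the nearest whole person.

14

Risk in treated group = 447/2517 = 0.17759; risk in control = 836/3321 = 0.25173.
Absolute risk reduction = 0.25173 − 0.17759 = 0.07414
NNT = 1 / ARR = 1 / 0.07414 = 13.488 → round up → 14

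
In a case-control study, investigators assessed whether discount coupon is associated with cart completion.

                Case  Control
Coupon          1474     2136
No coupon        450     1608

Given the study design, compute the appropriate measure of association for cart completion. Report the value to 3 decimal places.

2.466

Cells: a = 1474, b = 2136, c = 450, d = 1608.
This is a case-control study: participants were sampled on outcome status, so risks in the source population cannot be estimated directly — relative risk is not valid here. The odds ratio is the appropriate measure.
OR = (a·d)/(b·c) = (1474 × 1608) / (2136 × 450) = 2370192 / 961200 = 2.46587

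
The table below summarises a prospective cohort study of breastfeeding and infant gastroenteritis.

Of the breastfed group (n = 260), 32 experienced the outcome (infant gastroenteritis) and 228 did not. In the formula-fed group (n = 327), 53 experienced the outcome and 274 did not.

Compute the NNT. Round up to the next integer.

26

Risk in treated group = 32/260 = 0.12308; risk in control = 53/327 = 0.16208.
Absolute risk reduction = 0.16208 − 0.12308 = 0.03900
NNT = 1 / ARR = 1 / 0.03900 = 25.639 → round up → 26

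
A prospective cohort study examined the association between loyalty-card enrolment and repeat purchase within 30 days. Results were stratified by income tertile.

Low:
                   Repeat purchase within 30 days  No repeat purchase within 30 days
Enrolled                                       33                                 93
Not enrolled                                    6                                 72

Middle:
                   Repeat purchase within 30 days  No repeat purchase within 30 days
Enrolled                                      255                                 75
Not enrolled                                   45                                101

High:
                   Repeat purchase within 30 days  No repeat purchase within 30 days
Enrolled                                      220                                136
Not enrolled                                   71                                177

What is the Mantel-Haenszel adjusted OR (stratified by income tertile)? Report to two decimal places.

5.05

OR_MH = Σ(aᵢdᵢ/nᵢ) / Σ(bᵢcᵢ/nᵢ), where nᵢ is the stratum total.
Stratum 1 (Low): n = 204; a·d/n = 33·72/204 = 11.6471; b·c/n = 93·6/204 = 2.7353
Stratum 2 (Middle): n = 476; a·d/n = 255·101/476 = 54.1071; b·c/n = 75·45/476 = 7.0903
Stratum 3 (High): n = 604; a·d/n = 220·177/604 = 64.4702; b·c/n = 136·71/604 = 15.9868
OR_MH = (11.6471 + 54.1071 + 64.4702) / (2.7353 + 7.0903 + 15.9868) = 130.2244 / 25.8124 = 5.04504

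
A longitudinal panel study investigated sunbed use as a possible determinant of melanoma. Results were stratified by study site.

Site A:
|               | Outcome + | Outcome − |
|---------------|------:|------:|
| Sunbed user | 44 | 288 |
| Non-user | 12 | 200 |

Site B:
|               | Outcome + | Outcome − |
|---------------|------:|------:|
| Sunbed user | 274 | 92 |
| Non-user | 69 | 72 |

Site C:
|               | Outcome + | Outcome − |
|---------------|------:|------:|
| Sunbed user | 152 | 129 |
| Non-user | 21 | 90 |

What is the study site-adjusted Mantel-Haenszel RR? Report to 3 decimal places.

RR_MH = Σ(aᵢ·n₀ᵢ/nᵢ) / Σ(cᵢ·n₁ᵢ/nᵢ), with n₁ᵢ = aᵢ+bᵢ (exposed), n₀ᵢ = cᵢ+dᵢ (unexposed), nᵢ = n₁ᵢ+n₀ᵢ.
Stratum 1 (Site A): n₁ = 332, n₀ = 212, n = 544; a·n₀/n = 44·212/544 = 17.1471; c·n₁/n = 12·332/544 = 7.3235
Stratum 2 (Site B): n₁ = 366, n₀ = 141, n = 507; a·n₀/n = 274·141/507 = 76.2012; c·n₁/n = 69·366/507 = 49.8107
Stratum 3 (Site C): n₁ = 281, n₀ = 111, n = 392; a·n₀/n = 152·111/392 = 43.0408; c·n₁/n = 21·281/392 = 15.0536
RR_MH = (17.1471 + 76.2012 + 43.0408) / (7.3235 + 49.8107 + 15.0536) = 136.3891 / 72.1878 = 1.88937

1.889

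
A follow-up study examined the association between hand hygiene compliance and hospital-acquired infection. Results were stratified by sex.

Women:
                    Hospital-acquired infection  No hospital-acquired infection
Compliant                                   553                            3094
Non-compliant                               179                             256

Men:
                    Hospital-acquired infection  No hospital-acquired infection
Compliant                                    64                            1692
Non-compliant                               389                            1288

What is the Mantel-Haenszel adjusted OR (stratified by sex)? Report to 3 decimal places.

0.179

OR_MH = Σ(aᵢdᵢ/nᵢ) / Σ(bᵢcᵢ/nᵢ), where nᵢ is the stratum total.
Stratum 1 (Women): n = 4082; a·d/n = 553·256/4082 = 34.6810; b·c/n = 3094·179/4082 = 135.6752
Stratum 2 (Men): n = 3433; a·d/n = 64·1288/3433 = 24.0117; b·c/n = 1692·389/3433 = 191.7239
OR_MH = (34.6810 + 24.0117) / (135.6752 + 191.7239) = 58.6927 / 327.3990 = 0.17927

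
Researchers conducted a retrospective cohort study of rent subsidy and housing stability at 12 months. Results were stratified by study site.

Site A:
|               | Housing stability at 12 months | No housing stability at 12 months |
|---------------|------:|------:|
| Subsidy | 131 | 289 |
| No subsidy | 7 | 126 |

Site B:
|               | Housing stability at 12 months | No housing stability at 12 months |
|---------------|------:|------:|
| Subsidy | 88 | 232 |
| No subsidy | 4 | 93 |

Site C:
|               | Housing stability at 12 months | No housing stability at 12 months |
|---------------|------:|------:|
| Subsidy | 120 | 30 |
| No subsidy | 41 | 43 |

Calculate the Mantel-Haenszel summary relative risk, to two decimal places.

2.74

RR_MH = Σ(aᵢ·n₀ᵢ/nᵢ) / Σ(cᵢ·n₁ᵢ/nᵢ), with n₁ᵢ = aᵢ+bᵢ (exposed), n₀ᵢ = cᵢ+dᵢ (unexposed), nᵢ = n₁ᵢ+n₀ᵢ.
Stratum 1 (Site A): n₁ = 420, n₀ = 133, n = 553; a·n₀/n = 131·133/553 = 31.5063; c·n₁/n = 7·420/553 = 5.3165
Stratum 2 (Site B): n₁ = 320, n₀ = 97, n = 417; a·n₀/n = 88·97/417 = 20.4700; c·n₁/n = 4·320/417 = 3.0695
Stratum 3 (Site C): n₁ = 150, n₀ = 84, n = 234; a·n₀/n = 120·84/234 = 43.0769; c·n₁/n = 41·150/234 = 26.2821
RR_MH = (31.5063 + 20.4700 + 43.0769) / (5.3165 + 3.0695 + 26.2821) = 95.0533 / 34.6681 = 2.74181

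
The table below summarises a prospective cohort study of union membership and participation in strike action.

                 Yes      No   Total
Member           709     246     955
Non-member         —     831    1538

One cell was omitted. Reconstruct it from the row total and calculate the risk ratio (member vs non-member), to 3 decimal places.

1.615

The missing cell is in the unexposed row: 1538 − 831 = 707.
So a = 709, b = 246, c = 707, d = 831.
RR = [a/(a+b)] / [c/(c+d)] = (709/955) / (707/1538) = 0.74241/0.45969 = 1.61503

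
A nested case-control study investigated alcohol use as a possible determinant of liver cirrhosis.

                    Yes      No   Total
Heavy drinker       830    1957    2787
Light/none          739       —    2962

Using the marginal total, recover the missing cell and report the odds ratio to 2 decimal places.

The missing cell is in the unexposed row: 2962 − 739 = 2223.
So a = 830, b = 1957, c = 739, d = 2223.
OR = (a·d)/(b·c) = (830 × 2223) / (1957 × 739) = 1845090 / 1446223 = 1.27580

1.28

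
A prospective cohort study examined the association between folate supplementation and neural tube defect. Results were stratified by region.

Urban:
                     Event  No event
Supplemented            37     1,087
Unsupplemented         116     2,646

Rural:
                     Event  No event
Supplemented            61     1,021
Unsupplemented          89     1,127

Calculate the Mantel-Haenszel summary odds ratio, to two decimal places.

OR_MH = Σ(aᵢdᵢ/nᵢ) / Σ(bᵢcᵢ/nᵢ), where nᵢ is the stratum total.
Stratum 1 (Urban): n = 3886; a·d/n = 37·2646/3886 = 25.1935; b·c/n = 1087·116/3886 = 32.4478
Stratum 2 (Rural): n = 2298; a·d/n = 61·1127/2298 = 29.9160; b·c/n = 1021·89/2298 = 39.5426
OR_MH = (25.1935 + 29.9160) / (32.4478 + 39.5426) = 55.1095 / 71.9904 = 0.76551

0.77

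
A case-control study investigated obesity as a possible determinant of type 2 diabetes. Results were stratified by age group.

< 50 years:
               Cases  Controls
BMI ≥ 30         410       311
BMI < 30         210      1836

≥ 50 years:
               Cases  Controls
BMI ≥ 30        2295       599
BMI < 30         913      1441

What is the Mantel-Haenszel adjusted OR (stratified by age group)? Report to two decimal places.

OR_MH = Σ(aᵢdᵢ/nᵢ) / Σ(bᵢcᵢ/nᵢ), where nᵢ is the stratum total.
Stratum 1 (< 50 years): n = 2767; a·d/n = 410·1836/2767 = 272.0492; b·c/n = 311·210/2767 = 23.6032
Stratum 2 (≥ 50 years): n = 5248; a·d/n = 2295·1441/5248 = 630.1629; b·c/n = 599·913/5248 = 104.2087
OR_MH = (272.0492 + 630.1629) / (23.6032 + 104.2087) = 902.2121 / 127.8118 = 7.05891

7.06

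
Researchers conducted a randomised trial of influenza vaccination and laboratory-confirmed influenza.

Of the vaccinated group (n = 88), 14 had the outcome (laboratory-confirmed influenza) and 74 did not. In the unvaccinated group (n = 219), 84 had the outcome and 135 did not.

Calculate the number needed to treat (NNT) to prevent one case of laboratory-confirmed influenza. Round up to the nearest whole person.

5

Risk in treated group = 14/88 = 0.15909; risk in control = 84/219 = 0.38356.
Absolute risk reduction = 0.38356 − 0.15909 = 0.22447
NNT = 1 / ARR = 1 / 0.22447 = 4.455 → round up → 5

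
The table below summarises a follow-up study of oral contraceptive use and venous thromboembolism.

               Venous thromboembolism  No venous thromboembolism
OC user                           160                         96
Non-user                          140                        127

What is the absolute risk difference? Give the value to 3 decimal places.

0.101

Cells: a = 160, b = 96, c = 140, d = 127.
Risk in exposed = 160/256 = 0.625000; risk in unexposed = 140/267 = 0.524345.
Risk difference = 0.625000 − 0.524345 = 0.100655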